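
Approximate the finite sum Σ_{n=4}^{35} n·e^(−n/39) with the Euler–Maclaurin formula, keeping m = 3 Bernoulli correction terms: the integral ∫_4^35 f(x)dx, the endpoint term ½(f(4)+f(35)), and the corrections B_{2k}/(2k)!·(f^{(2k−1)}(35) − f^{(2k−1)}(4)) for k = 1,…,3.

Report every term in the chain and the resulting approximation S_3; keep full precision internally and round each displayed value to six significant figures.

S_3 ≈ 346.028

∫_4^35 x·e^(−x/39) dx evaluates to 337.154.
½[f(4) + f(35)] = ½[3.61008 + 14.2665] = 8.93828.
Integral + boundary = 346.092.
Order-1 term: 1/12 · (0.0418065 − 0.809954) = -0.0640123.
Partial sum through k=1: 346.028.
Order-2 term: −1/720 · (0.000563467 − 0.00171926) = 1.60527e-06.
Partial sum through k=2: 346.028.
Order-3 term: 1/30240 · (7.22846e-07 − 1.91059e-06) = -3.92772e-11.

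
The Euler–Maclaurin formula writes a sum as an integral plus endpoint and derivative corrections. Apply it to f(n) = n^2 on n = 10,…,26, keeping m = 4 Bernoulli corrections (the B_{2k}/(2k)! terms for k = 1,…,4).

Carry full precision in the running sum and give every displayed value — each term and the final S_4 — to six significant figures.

S_4 ≈ 5916.00

∫_10^26 x^2 dx evaluates to 5525.33.
½[f(10) + f(26)] = ½[100.000 + 676.000] = 388.000.
Running total after boundary: 5913.33.
Correction k=1: B_{2}/2! · (f^{(1)}(26) − f^{(1)}(10)) = 1/12 · (52.0000 − 20.0000) = 2.66667.
Running total after k=1: 5916.00.
Correction k=2: B_{4}/4! · (f^{(3)}(26) − f^{(3)}(10)) = −1/720 · (0.00000 − 0.00000) = 0.00000.
Running total after k=2: 5916.00.
Correction k=3: B_{6}/6! · (f^{(5)}(26) − f^{(5)}(10)) = 1/30240 · (0.00000 − 0.00000) = 0.00000.
Running total after k=3: 5916.00.
Correction k=4: B_{8}/8! · (f^{(7)}(26) − f^{(7)}(10)) = −1/1209600 · (0.00000 − 0.00000) = 0.00000.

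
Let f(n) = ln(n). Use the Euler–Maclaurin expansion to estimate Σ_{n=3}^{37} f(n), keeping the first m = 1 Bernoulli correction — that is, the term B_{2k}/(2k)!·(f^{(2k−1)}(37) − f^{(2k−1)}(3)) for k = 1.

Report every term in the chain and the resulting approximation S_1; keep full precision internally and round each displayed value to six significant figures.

S_1 ≈ 98.6374

Integral: ∫_3^37 ln(x) dx = 96.3081.
Boundary: ½(f(3) + f(37)) = ½(1.09861 + 3.61092) = 2.35477.
Integral + boundary = 98.6629.
Correction k=1: B_{2}/2! · (f^{(1)}(37) − f^{(1)}(3)) = 1/12 · (0.0270270 − 0.333333) = -0.0255255.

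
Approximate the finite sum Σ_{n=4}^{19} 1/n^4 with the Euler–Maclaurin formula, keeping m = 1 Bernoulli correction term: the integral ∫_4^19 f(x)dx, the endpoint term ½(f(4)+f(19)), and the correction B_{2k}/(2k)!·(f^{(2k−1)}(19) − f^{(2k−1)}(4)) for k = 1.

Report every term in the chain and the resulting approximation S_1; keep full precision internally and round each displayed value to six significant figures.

S_1 ≈ 0.00744208

The integral term ∫_4^19 1/x^4 dx = 0.00515974.
½[f(4) + f(19)] = ½[0.00390625 + 7.67336e-06] = 0.00195696.
Running total after boundary: 0.00711670.
Order-1 term: 1/12 · (-1.61544e-06 − (-0.00390625)) = 0.000325386.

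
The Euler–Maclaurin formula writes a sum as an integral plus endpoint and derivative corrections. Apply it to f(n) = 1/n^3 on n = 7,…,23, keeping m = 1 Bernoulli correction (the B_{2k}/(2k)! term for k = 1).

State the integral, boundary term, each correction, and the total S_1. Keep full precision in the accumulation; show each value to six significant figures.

S_1 ≈ 0.0108610

The integral term ∫_7^23 1/x^3 dx = 0.00925890.
Endpoint term: (f(7) + f(23))/2 = (0.00291545 + 8.21895e-05)/2 = 0.00149882.
Running total after boundary: 0.0107577.
k=1: B_{2}/(2)! × [f^{(1)}(23) − f^{(1)}(7)] = 1/12 × (-1.07204e-05 − (-0.00124948)) = 0.000103230.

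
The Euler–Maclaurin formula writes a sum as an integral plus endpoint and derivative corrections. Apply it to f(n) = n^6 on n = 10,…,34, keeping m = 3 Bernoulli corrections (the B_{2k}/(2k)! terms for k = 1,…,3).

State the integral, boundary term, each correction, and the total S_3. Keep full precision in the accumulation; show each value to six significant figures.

S_3 ≈ 8.29747e+09

The integral term ∫_10^34 x^6 dx = 7.50191e+09.
½[f(10) + f(34)] = ½[1.00000e+06 + 1.54480e+09] = 7.72902e+08.
Integral + boundary = 8.27481e+09.
Correction k=1: B_{2}/2! · (f^{(1)}(34) − f^{(1)}(10)) = 1/12 · (2.72613e+08 − 600000) = 2.26677e+07.
After k=1: 8.29748e+09.
Correction k=2: B_{4}/4! · (f^{(3)}(34) − f^{(3)}(10)) = −1/720 · (4.71648e+06 − 120000) = -6384.00.
After k=2: 8.29747e+09.
Correction k=3: B_{6}/6! · (f^{(5)}(34) − f^{(5)}(10)) = 1/30240 · (24480.0 − 7200.00) = 0.571429.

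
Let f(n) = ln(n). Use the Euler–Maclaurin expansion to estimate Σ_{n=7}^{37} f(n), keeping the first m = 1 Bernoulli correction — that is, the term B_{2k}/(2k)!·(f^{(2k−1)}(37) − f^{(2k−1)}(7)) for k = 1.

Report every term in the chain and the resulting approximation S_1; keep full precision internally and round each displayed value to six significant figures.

S_1 ≈ 92.7514

Integral: ∫_7^37 ln(x) dx = 89.9826.
½[f(7) + f(37)] = ½[1.94591 + 3.61092] = 2.77841.
So far: 92.7610.
Correction k=1: B_{2}/2! · (f^{(1)}(37) − f^{(1)}(7)) = 1/12 · (0.0270270 − 0.142857) = -0.00965251.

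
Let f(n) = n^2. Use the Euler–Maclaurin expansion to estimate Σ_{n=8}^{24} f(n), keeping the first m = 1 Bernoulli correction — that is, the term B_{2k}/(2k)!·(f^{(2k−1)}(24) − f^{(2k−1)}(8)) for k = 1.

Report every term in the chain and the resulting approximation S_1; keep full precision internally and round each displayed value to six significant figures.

S_1 ≈ 4760.00

∫_8^24 x^2 dx evaluates to 4437.33.
Boundary: ½(f(8) + f(24)) = ½(64.0000 + 576.000) = 320.000.
So far: 4757.33.
k=1: B_{2}/(2)! × [f^{(1)}(24) − f^{(1)}(8)] = 1/12 × (48.0000 − 16.0000) = 2.66667.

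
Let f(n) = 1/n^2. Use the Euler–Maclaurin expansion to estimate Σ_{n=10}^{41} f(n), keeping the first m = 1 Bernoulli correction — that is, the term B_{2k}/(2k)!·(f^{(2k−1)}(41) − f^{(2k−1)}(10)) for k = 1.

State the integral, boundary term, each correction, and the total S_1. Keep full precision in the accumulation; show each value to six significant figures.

The integral term ∫_10^41 1/x^2 dx = 0.0756098.
½[f(10) + f(41)] = ½[0.0100000 + 0.000594884] = 0.00529744.
So far: 0.0809072.
Correction k=1: B_{2}/2! · (f^{(1)}(41) − f^{(1)}(10)) = 1/12 · (-2.90187e-05 − (-0.00200000)) = 0.000164248.

S_1 ≈ 0.0810714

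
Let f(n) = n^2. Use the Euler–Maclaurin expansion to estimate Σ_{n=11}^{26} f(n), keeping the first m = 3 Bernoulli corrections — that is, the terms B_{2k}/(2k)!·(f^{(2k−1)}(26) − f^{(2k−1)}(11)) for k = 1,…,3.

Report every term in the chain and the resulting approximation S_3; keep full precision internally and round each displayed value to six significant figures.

S_3 ≈ 5816.00

The integral term ∫_11^26 x^2 dx = 5415.00.
Boundary: ½(f(11) + f(26)) = ½(121.000 + 676.000) = 398.500.
Integral + boundary = 5813.50.
Correction k=1: B_{2}/2! · (f^{(1)}(26) − f^{(1)}(11)) = 1/12 · (52.0000 − 22.0000) = 2.50000.
Running total after k=1: 5816.00.
Correction k=2: B_{4}/4! · (f^{(3)}(26) − f^{(3)}(11)) = −1/720 · (0.00000 − 0.00000) = 0.00000.
Running total after k=2: 5816.00.
Correction k=3: B_{6}/6! · (f^{(5)}(26) − f^{(5)}(11)) = 1/30240 · (0.00000 − 0.00000) = 0.00000.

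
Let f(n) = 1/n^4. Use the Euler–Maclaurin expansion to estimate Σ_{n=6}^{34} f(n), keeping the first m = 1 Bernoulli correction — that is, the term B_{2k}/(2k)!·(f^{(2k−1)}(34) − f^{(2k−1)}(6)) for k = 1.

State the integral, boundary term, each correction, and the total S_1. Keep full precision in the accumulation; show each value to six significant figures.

Integral: ∫_6^34 1/x^4 dx = 0.00153473.
Endpoint term: (f(6) + f(34))/2 = (0.000771605 + 7.48315e-07)/2 = 0.000386177.
Integral + boundary = 0.00192091.
k=1: B_{2}/(2)! × [f^{(1)}(34) − f^{(1)}(6)] = 1/12 × (-8.80370e-08 − (-0.000514403)) = 4.28596e-05.

S_1 ≈ 0.00196377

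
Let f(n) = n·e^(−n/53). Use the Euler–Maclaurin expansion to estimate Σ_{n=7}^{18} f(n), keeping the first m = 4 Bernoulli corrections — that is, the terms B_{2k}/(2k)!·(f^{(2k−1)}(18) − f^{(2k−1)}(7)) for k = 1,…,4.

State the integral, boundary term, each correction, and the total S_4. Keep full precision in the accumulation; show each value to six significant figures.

S_4 ≈ 116.603

∫_7^18 x·e^(−x/53) dx evaluates to 107.151.
½[f(7) + f(18)] = ½[6.13392 + 12.8167] = 9.47531.
Running total after boundary: 116.627.
Order-1 term: 1/12 · (0.470214 − 0.760540) = -0.0241938.
Partial sum through k=1: 116.603.
Order-2 term: −1/720 · (0.000674365 − 0.000894657) = 3.05960e-07.
Partial sum through k=2: 116.603.
Order-3 term: 1/30240 · (4.20554e-07 − 5.40606e-07) = -3.96998e-12.
Partial sum through k=3: 116.603.
Order-4 term: −1/1209600 · (2.13967e-10 − 2.71526e-10) = 4.75845e-17.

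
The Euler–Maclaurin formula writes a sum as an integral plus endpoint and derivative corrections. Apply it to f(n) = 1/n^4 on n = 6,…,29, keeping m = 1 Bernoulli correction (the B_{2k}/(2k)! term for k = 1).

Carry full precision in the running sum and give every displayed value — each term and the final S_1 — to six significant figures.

S_1 ≈ 0.00195890

Integral: ∫_6^29 1/x^4 dx = 0.00152954.
Boundary: ½(f(6) + f(29)) = ½(0.000771605 + 1.41387e-06) = 0.000386509.
Integral + boundary = 0.00191605.
k=1: B_{2}/(2)! × [f^{(1)}(29) − f^{(1)}(6)] = 1/12 × (-1.95016e-07 − (-0.000514403)) = 4.28507e-05.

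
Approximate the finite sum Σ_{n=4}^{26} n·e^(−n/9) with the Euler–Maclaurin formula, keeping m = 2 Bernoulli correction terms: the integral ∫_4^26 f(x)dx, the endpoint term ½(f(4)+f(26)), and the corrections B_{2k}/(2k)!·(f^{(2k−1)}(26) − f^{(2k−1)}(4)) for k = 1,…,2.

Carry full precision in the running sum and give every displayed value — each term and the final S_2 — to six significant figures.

∫_4^26 x·e^(−x/9) dx evaluates to 57.4921.
Endpoint term: (f(4) + f(26))/2 = (2.56472 + 1.44659)/2 = 2.00565.
Integral + boundary = 59.4978.
Correction k=1: B_{2}/2! · (f^{(1)}(26) − f^{(1)}(4)) = 1/12 · (-0.105094 − 0.356211) = -0.0384421.
Running total after k=1: 59.4593.
Correction k=2: B_{4}/4! · (f^{(3)}(26) − f^{(3)}(4)) = −1/720 · (7.63210e-05 − 0.0202293) = 2.79902e-05.

S_2 ≈ 59.4594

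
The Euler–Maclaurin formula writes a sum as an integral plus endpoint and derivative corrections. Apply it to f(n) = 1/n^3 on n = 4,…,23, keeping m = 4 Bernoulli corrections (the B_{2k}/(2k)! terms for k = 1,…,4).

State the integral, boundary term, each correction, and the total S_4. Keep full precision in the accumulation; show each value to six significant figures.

∫_4^23 1/x^3 dx evaluates to 0.0303048.
Endpoint term: (f(4) + f(23))/2 = (0.0156250 + 8.21895e-05)/2 = 0.00785359.
Running total after boundary: 0.0381584.
k=1: B_{2}/(2)! × [f^{(1)}(23) − f^{(1)}(4)] = 1/12 × (-1.07204e-05 − (-0.0117188)) = 0.000975669.
Running total after k=1: 0.0391341.
k=2: B_{4}/(4)! × [f^{(3)}(23) − f^{(3)}(4)] = −1/720 × (-4.05307e-07 − (-0.0146484)) = -2.03445e-05.
Running total after k=2: 0.0391137.
k=3: B_{6}/(6)! × [f^{(5)}(23) − f^{(5)}(4)] = 1/30240 × (-3.21794e-08 − (-0.0384521)) = 1.27156e-06.
Running total after k=3: 0.0391150.
k=4: B_{8}/(8)! × [f^{(7)}(23) − f^{(7)}(4)] = −1/1209600 × (-4.37980e-09 − (-0.173035)) = -1.43051e-07.

S_4 ≈ 0.0391149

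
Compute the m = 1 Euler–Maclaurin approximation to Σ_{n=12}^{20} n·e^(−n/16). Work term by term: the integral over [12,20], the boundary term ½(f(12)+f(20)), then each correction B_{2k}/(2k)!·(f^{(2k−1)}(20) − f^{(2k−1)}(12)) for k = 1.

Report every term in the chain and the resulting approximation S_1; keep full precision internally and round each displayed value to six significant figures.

The integral term ∫_12^20 x·e^(−x/16) dx = 46.5935.
Endpoint term: (f(12) + f(20))/2 = (5.66840 + 5.73010)/2 = 5.69925.
So far: 52.2927.
Order-1 term: 1/12 · (-0.0716262 − 0.118092) = -0.0158098.

S_1 ≈ 52.2769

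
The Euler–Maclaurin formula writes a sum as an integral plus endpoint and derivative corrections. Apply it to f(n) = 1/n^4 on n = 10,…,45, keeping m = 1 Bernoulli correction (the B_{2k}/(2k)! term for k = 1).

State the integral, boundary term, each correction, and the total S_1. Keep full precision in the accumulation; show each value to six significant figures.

Integral: ∫_10^45 1/x^4 dx = 0.000329675.
Boundary: ½(f(10) + f(45)) = ½(0.000100000 + 2.43865e-07) = 5.01219e-05.
Integral + boundary = 0.000379797.
Correction k=1: B_{2}/2! · (f^{(1)}(45) − f^{(1)}(10)) = 1/12 · (-2.16769e-08 − (-4.00000e-05)) = 3.33153e-06.

S_1 ≈ 0.000383129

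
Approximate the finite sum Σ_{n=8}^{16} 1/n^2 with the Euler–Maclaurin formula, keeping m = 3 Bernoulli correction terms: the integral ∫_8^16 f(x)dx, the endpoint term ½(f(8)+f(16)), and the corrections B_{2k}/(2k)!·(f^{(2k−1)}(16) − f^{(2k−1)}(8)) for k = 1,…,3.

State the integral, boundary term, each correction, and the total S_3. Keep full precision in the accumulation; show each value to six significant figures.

∫_8^16 1/x^2 dx evaluates to 0.0625000.
Boundary: ½(f(8) + f(16)) = ½(0.0156250 + 0.00390625) = 0.00976562.
So far: 0.0722656.
Order-1 term: 1/12 · (-0.000488281 − (-0.00390625)) = 0.000284831.
Partial sum through k=1: 0.0725505.
Order-2 term: −1/720 · (-2.28882e-05 − (-0.000732422)) = -9.85463e-07.
Partial sum through k=2: 0.0725495.
Order-3 term: 1/30240 · (-2.68221e-06 − (-0.000343323)) = 1.12646e-08.

S_3 ≈ 0.0725495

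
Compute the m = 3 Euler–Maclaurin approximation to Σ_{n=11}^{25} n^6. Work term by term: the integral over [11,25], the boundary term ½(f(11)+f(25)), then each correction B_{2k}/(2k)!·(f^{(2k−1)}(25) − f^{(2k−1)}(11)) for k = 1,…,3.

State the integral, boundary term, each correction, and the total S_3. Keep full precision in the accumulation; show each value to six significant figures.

Integral: ∫_11^25 x^6 dx = 8.69147e+08.
½[f(11) + f(25)] = ½[1.77156e+06 + 2.44141e+08] = 1.22956e+08.
So far: 9.92103e+08.
Order-1 term: 1/12 · (5.85938e+07 − 966306) = 4.80229e+06.
After k=1: 9.96905e+08.
Order-2 term: −1/720 · (1.87500e+06 − 159720) = -2382.33.
After k=2: 9.96903e+08.
Order-3 term: 1/30240 · (18000.0 − 7920.00) = 0.333333.

S_3 ≈ 9.96903e+08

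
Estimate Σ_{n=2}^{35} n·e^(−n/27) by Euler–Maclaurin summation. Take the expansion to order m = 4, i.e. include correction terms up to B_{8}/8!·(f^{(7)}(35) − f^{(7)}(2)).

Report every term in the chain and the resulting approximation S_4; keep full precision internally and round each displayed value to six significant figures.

Integral: ∫_2^35 x·e^(−x/27) dx = 269.185.
Boundary: ½(f(2) + f(35)) = ½(1.85721 + 9.57401) = 5.71561.
Running total after boundary: 274.901.
k=1: B_{2}/(2)! × [f^{(1)}(35) − f^{(1)}(2)] = 1/12 × (-0.0810498 − 0.859818) = -0.0784056.
Partial sum through k=1: 274.822.
k=2: B_{4}/(4)! × [f^{(3)}(35) − f^{(3)}(2)] = −1/720 × (0.000639282 − 0.00372706) = 4.28857e-06.
Partial sum through k=2: 274.822.
k=3: B_{6}/(6)! × [f^{(5)}(35) − f^{(5)}(2)] = 1/30240 × (1.90637e-06 − 8.60722e-06) = -2.21589e-10.
Partial sum through k=3: 274.822.
k=4: B_{8}/(8)! × [f^{(7)}(35) − f^{(7)}(2)] = −1/1209600 × (4.02717e-09 − 1.66007e-08) = 1.03947e-14.

S_4 ≈ 274.822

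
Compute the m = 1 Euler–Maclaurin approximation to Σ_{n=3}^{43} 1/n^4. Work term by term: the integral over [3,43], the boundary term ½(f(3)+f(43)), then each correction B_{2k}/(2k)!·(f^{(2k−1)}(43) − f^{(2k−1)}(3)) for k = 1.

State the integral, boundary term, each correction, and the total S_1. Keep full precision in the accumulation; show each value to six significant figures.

S_1 ≈ 0.0198862

Integral: ∫_3^43 1/x^4 dx = 0.0123415.
½[f(3) + f(43)] = ½[0.0123457 + 2.92500e-07] = 0.00617299.
Integral + boundary = 0.0185145.
Correction k=1: B_{2}/2! · (f^{(1)}(43) − f^{(1)}(3)) = 1/12 · (-2.72093e-08 − (-0.0164609)) = 0.00137174.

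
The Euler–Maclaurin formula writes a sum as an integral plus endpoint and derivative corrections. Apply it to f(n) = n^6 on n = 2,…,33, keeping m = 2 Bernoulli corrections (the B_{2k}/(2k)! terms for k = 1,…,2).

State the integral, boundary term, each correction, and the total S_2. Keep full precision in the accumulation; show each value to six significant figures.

The integral term ∫_2^33 x^6 dx = 6.08835e+09.
Endpoint term: (f(2) + f(33))/2 = (64.0000 + 1.29147e+09)/2 = 6.45734e+08.
Running total after boundary: 6.73408e+09.
k=1: B_{2}/(2)! × [f^{(1)}(33) − f^{(1)}(2)] = 1/12 × (2.34812e+08 − 192.000) = 1.95677e+07.
Running total after k=1: 6.75365e+09.
k=2: B_{4}/(4)! × [f^{(3)}(33) − f^{(3)}(2)] = −1/720 × (4.31244e+06 − 960.000) = -5988.17.

S_2 ≈ 6.75364e+09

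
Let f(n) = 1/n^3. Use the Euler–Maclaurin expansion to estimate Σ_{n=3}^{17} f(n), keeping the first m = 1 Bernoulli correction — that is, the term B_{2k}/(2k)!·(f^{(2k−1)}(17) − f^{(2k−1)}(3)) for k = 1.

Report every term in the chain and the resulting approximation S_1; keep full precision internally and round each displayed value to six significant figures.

S_1 ≈ 0.0755292

Integral: ∫_3^17 1/x^3 dx = 0.0538255.
½[f(3) + f(17)] = ½[0.0370370 + 0.000203542] = 0.0186203.
Running total after boundary: 0.0724457.
Order-1 term: 1/12 · (-3.59191e-05 − (-0.0370370)) = 0.00308343.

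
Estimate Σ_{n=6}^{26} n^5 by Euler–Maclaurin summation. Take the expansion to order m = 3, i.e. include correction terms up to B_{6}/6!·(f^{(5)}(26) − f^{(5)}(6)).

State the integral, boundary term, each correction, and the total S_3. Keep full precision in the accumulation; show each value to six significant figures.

S_3 ≈ 5.76126e+07

∫_6^26 x^5 dx evaluates to 5.14782e+07.
Endpoint term: (f(6) + f(26))/2 = (7776.00 + 1.18814e+07)/2 = 5.94458e+06.
So far: 5.74228e+07.
Order-1 term: 1/12 · (2.28488e+06 − 6480.00) = 189867.
Partial sum through k=1: 5.76126e+07.
Order-2 term: −1/720 · (40560.0 − 2160.00) = -53.3333.
Partial sum through k=2: 5.76126e+07.
Order-3 term: 1/30240 · (120.000 − 120.000) = 0.00000.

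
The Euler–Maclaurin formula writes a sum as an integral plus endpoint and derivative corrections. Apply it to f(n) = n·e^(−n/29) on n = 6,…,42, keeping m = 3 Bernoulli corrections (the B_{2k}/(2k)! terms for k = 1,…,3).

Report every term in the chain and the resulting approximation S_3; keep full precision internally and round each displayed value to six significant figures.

Integral: ∫_6^42 x·e^(−x/29) dx = 341.487.
½[f(6) + f(42)] = ½[4.87862 + 9.86895] = 7.37379.
Integral + boundary = 348.860.
Correction k=1: B_{2}/2! · (f^{(1)}(42) − f^{(1)}(6)) = 1/12 · (-0.105334 − 0.644875) = -0.0625174.
Partial sum through k=1: 348.798.
Correction k=2: B_{4}/4! · (f^{(3)}(42) − f^{(3)}(6)) = −1/720 · (0.000433551 − 0.00270046) = 3.14848e-06.
Partial sum through k=2: 348.798.
Correction k=3: B_{6}/6! · (f^{(5)}(42) − f^{(5)}(6)) = 1/30240 · (1.17996e-06 − 5.51024e-06) = -1.43197e-10.

S_3 ≈ 348.798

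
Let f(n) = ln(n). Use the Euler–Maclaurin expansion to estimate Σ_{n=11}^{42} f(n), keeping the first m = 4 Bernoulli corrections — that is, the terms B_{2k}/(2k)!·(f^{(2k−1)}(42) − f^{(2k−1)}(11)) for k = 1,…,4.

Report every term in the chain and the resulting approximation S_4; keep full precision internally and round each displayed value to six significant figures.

∫_11^42 ln(x) dx evaluates to 99.6053.
Boundary: ½(f(11) + f(42)) = ½(2.39790 + 3.73767) = 3.06778.
Running total after boundary: 102.673.
Correction k=1: B_{2}/2! · (f^{(1)}(42) − f^{(1)}(11)) = 1/12 · (0.0238095 − 0.0909091) = -0.00559163.
Partial sum through k=1: 102.667.
Correction k=2: B_{4}/4! · (f^{(3)}(42) − f^{(3)}(11)) = −1/720 · (2.69949e-05 − 0.00150263) = 2.04949e-06.
Partial sum through k=2: 102.667.
Correction k=3: B_{6}/6! · (f^{(5)}(42) − f^{(5)}(11)) = 1/30240 · (1.83639e-07 − 0.000149021) = -4.92187e-09.
Partial sum through k=3: 102.667.
Correction k=4: B_{8}/8! · (f^{(7)}(42) − f^{(7)}(11)) = −1/1209600 · (3.12311e-09 − 3.69474e-05) = 3.05425e-11.

S_4 ≈ 102.667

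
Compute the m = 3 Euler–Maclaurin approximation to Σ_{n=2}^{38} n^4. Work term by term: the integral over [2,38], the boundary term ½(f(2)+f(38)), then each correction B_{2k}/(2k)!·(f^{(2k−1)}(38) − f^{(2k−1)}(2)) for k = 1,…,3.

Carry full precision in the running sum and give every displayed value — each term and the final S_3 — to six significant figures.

S_3 ≈ 1.69079e+07

∫_2^38 x^4 dx evaluates to 1.58470e+07.
Endpoint term: (f(2) + f(38))/2 = (16.0000 + 2.08514e+06)/2 = 1.04258e+06.
Integral + boundary = 1.68896e+07.
Correction k=1: B_{2}/2! · (f^{(1)}(38) − f^{(1)}(2)) = 1/12 · (219488 − 32.0000) = 18288.0.
After k=1: 1.69079e+07.
Correction k=2: B_{4}/4! · (f^{(3)}(38) − f^{(3)}(2)) = −1/720 · (912.000 − 48.0000) = -1.20000.
After k=2: 1.69079e+07.
Correction k=3: B_{6}/6! · (f^{(5)}(38) − f^{(5)}(2)) = 1/30240 · (0.00000 − 0.00000) = 0.00000.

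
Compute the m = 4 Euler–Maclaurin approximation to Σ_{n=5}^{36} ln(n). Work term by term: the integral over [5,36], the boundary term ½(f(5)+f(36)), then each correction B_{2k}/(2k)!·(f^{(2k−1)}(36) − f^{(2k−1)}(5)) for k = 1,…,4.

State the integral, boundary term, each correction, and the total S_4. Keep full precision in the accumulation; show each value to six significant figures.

∫_5^36 ln(x) dx evaluates to 89.9595.
Endpoint term: (f(5) + f(36))/2 = (1.60944 + 3.58352)/2 = 2.59648.
Running total after boundary: 92.5560.
Correction k=1: B_{2}/2! · (f^{(1)}(36) − f^{(1)}(5)) = 1/12 · (0.0277778 − 0.200000) = -0.0143519.
Partial sum through k=1: 92.5416.
Correction k=2: B_{4}/4! · (f^{(3)}(36) − f^{(3)}(5)) = −1/720 · (4.28669e-05 − 0.0160000) = 2.21627e-05.
Partial sum through k=2: 92.5416.
Correction k=3: B_{6}/6! · (f^{(5)}(36) − f^{(5)}(5)) = 1/30240 · (3.96916e-07 − 0.00768000) = -2.53955e-07.
Partial sum through k=3: 92.5416.
Correction k=4: B_{8}/8! · (f^{(7)}(36) − f^{(7)}(5)) = −1/1209600 · (9.18787e-09 − 0.00921600) = 7.61904e-09.

S_4 ≈ 92.5416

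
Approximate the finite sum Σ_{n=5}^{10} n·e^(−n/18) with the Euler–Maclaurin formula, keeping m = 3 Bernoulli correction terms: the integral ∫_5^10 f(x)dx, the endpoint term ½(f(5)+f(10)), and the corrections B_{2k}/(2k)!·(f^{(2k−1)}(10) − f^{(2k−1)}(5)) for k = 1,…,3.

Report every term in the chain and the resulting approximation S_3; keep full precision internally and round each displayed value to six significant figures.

The integral term ∫_5^10 x·e^(−x/18) dx = 24.4188.
½[f(5) + f(10)] = ½[3.78733 + 5.73753] = 4.76243.
Running total after boundary: 29.1813.
k=1: B_{2}/(2)! × [f^{(1)}(10) − f^{(1)}(5)] = 1/12 × (0.255002 − 0.547058) = -0.0243381.
Partial sum through k=1: 29.1569.
k=2: B_{4}/(4)! × [f^{(3)}(10) − f^{(3)}(5)] = −1/720 × (0.00432873 − 0.00636416) = 2.82699e-06.
Partial sum through k=2: 29.1569.
k=3: B_{6}/(6)! × [f^{(5)}(10) − f^{(5)}(5)] = 1/30240 × (2.42914e-05 − 3.40737e-05) = -3.23488e-10.

S_3 ≈ 29.1569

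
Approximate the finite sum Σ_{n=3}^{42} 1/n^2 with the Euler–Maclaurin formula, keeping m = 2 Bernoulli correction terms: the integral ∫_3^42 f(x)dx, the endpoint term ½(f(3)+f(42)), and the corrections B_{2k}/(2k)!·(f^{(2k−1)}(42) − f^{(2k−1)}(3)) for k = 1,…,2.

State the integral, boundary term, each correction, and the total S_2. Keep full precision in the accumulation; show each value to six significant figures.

S_2 ≈ 0.371396

∫_3^42 1/x^2 dx evaluates to 0.309524.
½[f(3) + f(42)] = ½[0.111111 + 0.000566893] = 0.0558390.
Running total after boundary: 0.365363.
k=1: B_{2}/(2)! × [f^{(1)}(42) − f^{(1)}(3)] = 1/12 × (-2.69949e-05 − (-0.0740741)) = 0.00617059.
Running total after k=1: 0.371533.
k=2: B_{4}/(4)! × [f^{(3)}(42) − f^{(3)}(3)] = −1/720 × (-1.83639e-07 − (-0.0987654)) = -0.000137174.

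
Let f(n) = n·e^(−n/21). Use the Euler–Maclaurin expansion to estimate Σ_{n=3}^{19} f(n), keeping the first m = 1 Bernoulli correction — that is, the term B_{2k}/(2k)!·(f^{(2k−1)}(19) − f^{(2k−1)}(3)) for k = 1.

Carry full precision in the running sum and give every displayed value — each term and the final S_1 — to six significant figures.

S_1 ≈ 102.096

∫_3^19 x·e^(−x/21) dx evaluates to 97.0104.
Boundary: ½(f(3) + f(19)) = ½(2.60063 + 7.68813) = 5.14438.
Running total after boundary: 102.155.
Order-1 term: 1/12 · (0.0385370 − 0.743038) = -0.0587084.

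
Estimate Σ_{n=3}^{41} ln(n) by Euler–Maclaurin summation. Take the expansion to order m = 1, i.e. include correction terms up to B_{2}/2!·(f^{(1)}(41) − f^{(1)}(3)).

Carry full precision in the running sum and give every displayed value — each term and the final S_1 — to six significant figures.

S_1 ≈ 113.341

∫_3^41 ln(x) dx evaluates to 110.961.
½[f(3) + f(41)] = ½[1.09861 + 3.71357] = 2.40609.
Integral + boundary = 113.367.
Correction k=1: B_{2}/2! · (f^{(1)}(41) − f^{(1)}(3)) = 1/12 · (0.0243902 − 0.333333) = -0.0257453.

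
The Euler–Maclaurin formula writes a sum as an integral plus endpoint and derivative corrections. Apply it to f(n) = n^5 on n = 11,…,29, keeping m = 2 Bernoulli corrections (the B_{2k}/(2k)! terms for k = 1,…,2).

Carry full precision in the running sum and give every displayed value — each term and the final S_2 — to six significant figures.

S_2 ≈ 1.09467e+08

Integral: ∫_11^29 x^5 dx = 9.88420e+07.
½[f(11) + f(29)] = ½[161051 + 2.05111e+07] = 1.03361e+07.
Running total after boundary: 1.09178e+08.
k=1: B_{2}/(2)! × [f^{(1)}(29) − f^{(1)}(11)] = 1/12 × (3.53640e+06 − 73205.0) = 288600.
Partial sum through k=1: 1.09467e+08.
k=2: B_{4}/(4)! × [f^{(3)}(29) − f^{(3)}(11)] = −1/720 × (50460.0 − 7260.00) = -60.0000.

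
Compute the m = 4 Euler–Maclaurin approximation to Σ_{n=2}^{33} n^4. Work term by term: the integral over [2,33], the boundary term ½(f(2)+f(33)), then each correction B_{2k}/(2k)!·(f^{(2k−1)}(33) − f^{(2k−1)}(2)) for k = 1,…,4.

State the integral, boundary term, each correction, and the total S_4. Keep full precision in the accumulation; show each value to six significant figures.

∫_2^33 x^4 dx evaluates to 7.82707e+06.
Boundary: ½(f(2) + f(33)) = ½(16.0000 + 1.18592e+06) = 592968.
Integral + boundary = 8.42004e+06.
Correction k=1: B_{2}/2! · (f^{(1)}(33) − f^{(1)}(2)) = 1/12 · (143748 − 32.0000) = 11976.3.
Running total after k=1: 8.43202e+06.
Correction k=2: B_{4}/4! · (f^{(3)}(33) − f^{(3)}(2)) = −1/720 · (792.000 − 48.0000) = -1.03333.
Running total after k=2: 8.43202e+06.
Correction k=3: B_{6}/6! · (f^{(5)}(33) − f^{(5)}(2)) = 1/30240 · (0.00000 − 0.00000) = 0.00000.
Running total after k=3: 8.43202e+06.
Correction k=4: B_{8}/8! · (f^{(7)}(33) − f^{(7)}(2)) = −1/1209600 · (0.00000 − 0.00000) = 0.00000.

S_4 ≈ 8.43202e+06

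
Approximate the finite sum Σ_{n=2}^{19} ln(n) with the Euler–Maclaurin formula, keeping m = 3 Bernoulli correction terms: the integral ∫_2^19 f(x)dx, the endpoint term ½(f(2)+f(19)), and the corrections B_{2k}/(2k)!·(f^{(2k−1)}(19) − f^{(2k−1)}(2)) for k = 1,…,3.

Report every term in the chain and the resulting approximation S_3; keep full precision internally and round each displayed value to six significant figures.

Integral: ∫_2^19 ln(x) dx = 37.5580.
Endpoint term: (f(2) + f(19))/2 = (0.693147 + 2.94444)/2 = 1.81879.
Running total after boundary: 39.3768.
Order-1 term: 1/12 · (0.0526316 − 0.500000) = -0.0372807.
Running total after k=1: 39.3396.
Order-2 term: −1/720 · (0.000291588 − 0.250000) = 0.000346817.
Running total after k=2: 39.3399.
Order-3 term: 1/30240 · (9.69267e-06 − 0.750000) = -2.48013e-05.

S_3 ≈ 39.3399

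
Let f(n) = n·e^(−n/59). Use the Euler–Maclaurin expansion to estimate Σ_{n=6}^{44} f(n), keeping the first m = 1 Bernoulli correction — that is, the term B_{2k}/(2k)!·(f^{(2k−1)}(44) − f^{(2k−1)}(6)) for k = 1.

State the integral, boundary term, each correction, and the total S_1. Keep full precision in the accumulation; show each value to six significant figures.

The integral term ∫_6^44 x·e^(−x/59) dx = 581.414.
Boundary: ½(f(6) + f(44)) = ½(5.41983 + 20.8724) = 13.1461.
So far: 594.560.
Order-1 term: 1/12 · (0.120603 − 0.811444) = -0.0575700.

S_1 ≈ 594.503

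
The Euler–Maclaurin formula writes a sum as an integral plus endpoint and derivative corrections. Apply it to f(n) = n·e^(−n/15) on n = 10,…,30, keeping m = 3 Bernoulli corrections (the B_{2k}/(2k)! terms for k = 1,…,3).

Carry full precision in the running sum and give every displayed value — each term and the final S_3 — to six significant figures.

S_3 ≈ 105.752

∫_10^30 x·e^(−x/15) dx evaluates to 101.180.
Endpoint term: (f(10) + f(30))/2 = (5.13417 + 4.06006)/2 = 4.59711.
Integral + boundary = 105.777.
Order-1 term: 1/12 · (-0.135335 − 0.171139) = -0.0255395.
Running total after k=1: 105.752.
Order-2 term: −1/720 · (0.000601490 − 0.00532433) = 6.55949e-06.
Running total after k=2: 105.752.
Order-3 term: 1/30240 · (8.01987e-06 − 4.39468e-05) = -1.18806e-09.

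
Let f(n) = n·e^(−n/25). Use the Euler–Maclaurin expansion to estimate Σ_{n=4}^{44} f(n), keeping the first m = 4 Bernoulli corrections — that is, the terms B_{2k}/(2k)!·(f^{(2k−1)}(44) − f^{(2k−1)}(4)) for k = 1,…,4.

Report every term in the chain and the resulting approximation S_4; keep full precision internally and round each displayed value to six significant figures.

S_4 ≈ 326.446

Integral: ∫_4^44 x·e^(−x/25) dx = 321.027.
½[f(4) + f(44)] = ½[3.40858 + 7.56997] = 5.48927.
So far: 326.516.
Correction k=1: B_{2}/2! · (f^{(1)}(44) − f^{(1)}(4)) = 1/12 · (-0.130754 − 0.715801) = -0.0705462.
After k=1: 326.446.
Correction k=2: B_{4}/4! · (f^{(3)}(44) − f^{(3)}(4)) = −1/720 · (0.000341337 − 0.00387214) = 4.90389e-06.
After k=2: 326.446.
Correction k=3: B_{6}/6! · (f^{(5)}(44) − f^{(5)}(4)) = 1/30240 · (1.42701e-06 − 1.05584e-05) = -3.01964e-10.
After k=3: 326.446.
Correction k=4: B_{8}/8! · (f^{(7)}(44) − f^{(7)}(4)) = −1/1209600 · (3.69261e-09 − 2.38742e-08) = 1.66845e-14.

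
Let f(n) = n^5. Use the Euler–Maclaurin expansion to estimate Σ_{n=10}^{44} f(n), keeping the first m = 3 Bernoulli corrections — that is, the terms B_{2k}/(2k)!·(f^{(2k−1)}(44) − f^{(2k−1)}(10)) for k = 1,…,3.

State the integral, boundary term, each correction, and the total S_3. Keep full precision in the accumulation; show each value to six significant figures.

S_3 ≈ 1.29328e+09

Integral: ∫_10^44 x^5 dx = 1.20922e+09.
Endpoint term: (f(10) + f(44))/2 = (100000 + 1.64916e+08)/2 = 8.25081e+07.
Running total after boundary: 1.29173e+09.
k=1: B_{2}/(2)! × [f^{(1)}(44) − f^{(1)}(10)] = 1/12 × (1.87405e+07 − 50000.0) = 1.55754e+06.
After k=1: 1.29328e+09.
k=2: B_{4}/(4)! × [f^{(3)}(44) − f^{(3)}(10)] = −1/720 × (116160 − 6000.00) = -153.000.
After k=2: 1.29328e+09.
k=3: B_{6}/(6)! × [f^{(5)}(44) − f^{(5)}(10)] = 1/30240 × (120.000 − 120.000) = 0.00000.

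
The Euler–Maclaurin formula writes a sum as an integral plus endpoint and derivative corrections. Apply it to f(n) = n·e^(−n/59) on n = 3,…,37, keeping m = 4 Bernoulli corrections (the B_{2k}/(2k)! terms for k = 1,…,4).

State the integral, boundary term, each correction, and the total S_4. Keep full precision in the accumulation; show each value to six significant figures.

∫_3^37 x·e^(−x/59) dx evaluates to 451.345.
½[f(3) + f(37)] = ½[2.85127 + 19.7628] = 11.3070.
Running total after boundary: 462.652.
Order-1 term: 1/12 · (0.199167 − 0.902097) = -0.0585775.
Running total after k=1: 462.594.
Order-2 term: −1/720 · (0.000364098 − 0.000805212) = 6.12659e-07.
Running total after k=2: 462.594.
Order-3 term: 1/30240 · (1.92755e-07 − 3.88186e-07) = -6.46267e-12.
Running total after k=3: 462.594.
Order-4 term: −1/1209600 · (8.06993e-11 − 1.56580e-10) = 6.27323e-17.

S_4 ≈ 462.594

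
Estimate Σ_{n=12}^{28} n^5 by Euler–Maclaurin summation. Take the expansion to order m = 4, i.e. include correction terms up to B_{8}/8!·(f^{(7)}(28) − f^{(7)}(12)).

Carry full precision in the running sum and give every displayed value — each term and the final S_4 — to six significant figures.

S_4 ≈ 8.87944e+07

Integral: ∫_12^28 x^5 dx = 7.98174e+07.
½[f(12) + f(28)] = ½[248832 + 1.72104e+07] = 8.72960e+06.
Running total after boundary: 8.85470e+07.
Order-1 term: 1/12 · (3.07328e+06 − 103680) = 247467.
Running total after k=1: 8.87945e+07.
Order-2 term: −1/720 · (47040.0 − 8640.00) = -53.3333.
Running total after k=2: 8.87944e+07.
Order-3 term: 1/30240 · (120.000 − 120.000) = 0.00000.
Running total after k=3: 8.87944e+07.
Order-4 term: −1/1209600 · (0.00000 − 0.00000) = 0.00000.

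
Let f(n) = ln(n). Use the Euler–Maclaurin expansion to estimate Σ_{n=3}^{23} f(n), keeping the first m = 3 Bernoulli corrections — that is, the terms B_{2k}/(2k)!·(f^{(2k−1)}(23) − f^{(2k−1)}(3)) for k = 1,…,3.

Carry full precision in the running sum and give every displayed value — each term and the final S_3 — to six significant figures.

∫_3^23 ln(x) dx evaluates to 48.8205.
Boundary: ½(f(3) + f(23)) = ½(1.09861 + 3.13549) = 2.11705.
Integral + boundary = 50.9376.
Order-1 term: 1/12 · (0.0434783 − 0.333333) = -0.0241546.
After k=1: 50.9134.
Order-2 term: −1/720 · (0.000164379 − 0.0740741) = 0.000102652.
After k=2: 50.9135.
Order-3 term: 1/30240 · (3.72883e-06 − 0.0987654) = -3.26593e-06.

S_3 ≈ 50.9135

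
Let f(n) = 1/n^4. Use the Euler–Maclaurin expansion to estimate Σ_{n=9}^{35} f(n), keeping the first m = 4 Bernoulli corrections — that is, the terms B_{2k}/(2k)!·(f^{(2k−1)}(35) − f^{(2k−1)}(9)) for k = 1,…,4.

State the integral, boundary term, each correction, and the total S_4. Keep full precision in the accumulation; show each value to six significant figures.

The integral term ∫_9^35 1/x^4 dx = 0.000449473.
Boundary: ½(f(9) + f(35)) = ½(0.000152416 + 6.66389e-07) = 7.65411e-05.
Running total after boundary: 0.000526014.
Correction k=1: B_{2}/2! · (f^{(1)}(35) − f^{(1)}(9)) = 1/12 · (-7.61587e-08 − (-6.77404e-05)) = 5.63868e-06.
Partial sum through k=1: 0.000531653.
Correction k=2: B_{4}/4! · (f^{(3)}(35) − f^{(3)}(9)) = −1/720 · (-1.86511e-09 − (-2.50890e-05)) = -3.48433e-08.
Partial sum through k=2: 0.000531618.
Correction k=3: B_{6}/6! · (f^{(5)}(35) − f^{(5)}(9)) = 1/30240 · (-8.52623e-11 − (-1.73455e-05)) = 5.73592e-10.
Partial sum through k=3: 0.000531618.
Correction k=4: B_{8}/8! · (f^{(7)}(35) − f^{(7)}(9)) = −1/1209600 · (-6.26417e-12 − (-1.92728e-05)) = -1.59332e-11.

S_4 ≈ 0.000531618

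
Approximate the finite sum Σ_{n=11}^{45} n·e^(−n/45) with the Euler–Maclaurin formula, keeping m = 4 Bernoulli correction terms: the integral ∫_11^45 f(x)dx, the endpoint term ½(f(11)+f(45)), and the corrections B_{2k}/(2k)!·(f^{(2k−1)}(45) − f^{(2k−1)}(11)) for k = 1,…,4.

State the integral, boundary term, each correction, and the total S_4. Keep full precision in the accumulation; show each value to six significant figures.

S_4 ≈ 496.135

The integral term ∫_11^45 x·e^(−x/45) dx = 483.600.
½[f(11) + f(45)] = ½[8.61453 + 16.5546] = 12.5846.
Running total after boundary: 496.184.
k=1: B_{2}/(2)! × [f^{(1)}(45) − f^{(1)}(11)] = 1/12 × (0.00000 − 0.591705) = -0.0493088.
After k=1: 496.135.
k=2: B_{4}/(4)! × [f^{(3)}(45) − f^{(3)}(11)] = −1/720 × (0.000363338 − 0.00106567) = 9.75463e-07.
After k=2: 496.135.
k=3: B_{6}/(6)! × [f^{(5)}(45) − f^{(5)}(11)] = 1/30240 × (3.58852e-07 − 9.08218e-07) = -1.81669e-11.
After k=3: 496.135.
k=4: B_{8}/(8)! × [f^{(7)}(45) − f^{(7)}(11)] = −1/1209600 × (2.65816e-10 − 6.37126e-10) = 3.06969e-16.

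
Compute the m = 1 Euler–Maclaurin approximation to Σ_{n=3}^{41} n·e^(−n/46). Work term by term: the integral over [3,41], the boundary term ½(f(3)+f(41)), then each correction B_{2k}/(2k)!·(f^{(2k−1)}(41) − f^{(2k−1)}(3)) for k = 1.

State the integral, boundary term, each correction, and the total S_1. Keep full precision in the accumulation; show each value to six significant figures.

Integral: ∫_3^41 x·e^(−x/46) dx = 470.389.
Endpoint term: (f(3) + f(41))/2 = (2.81059 + 16.8149)/2 = 9.81277.
Running total after boundary: 480.202.
Order-1 term: 1/12 · (0.0445783 − 0.875764) = -0.0692655.

S_1 ≈ 480.132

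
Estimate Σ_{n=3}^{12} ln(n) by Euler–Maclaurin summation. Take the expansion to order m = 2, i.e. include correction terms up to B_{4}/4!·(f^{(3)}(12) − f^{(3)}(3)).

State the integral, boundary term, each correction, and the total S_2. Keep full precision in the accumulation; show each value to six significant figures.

The integral term ∫_3^12 ln(x) dx = 17.5230.
½[f(3) + f(12)] = ½[1.09861 + 2.48491] = 1.79176.
So far: 19.3148.
Order-1 term: 1/12 · (0.0833333 − 0.333333) = -0.0208333.
Partial sum through k=1: 19.2940.
Order-2 term: −1/720 · (0.00115741 − 0.0740741) = 0.000101273.

S_2 ≈ 19.2941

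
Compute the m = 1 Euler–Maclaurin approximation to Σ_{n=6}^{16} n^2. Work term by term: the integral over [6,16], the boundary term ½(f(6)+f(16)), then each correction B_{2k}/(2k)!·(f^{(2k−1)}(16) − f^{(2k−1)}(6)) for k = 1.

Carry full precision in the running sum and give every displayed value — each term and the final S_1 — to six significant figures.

S_1 ≈ 1441.00

∫_6^16 x^2 dx evaluates to 1293.33.
Endpoint term: (f(6) + f(16))/2 = (36.0000 + 256.000)/2 = 146.000.
Integral + boundary = 1439.33.
Correction k=1: B_{2}/2! · (f^{(1)}(16) − f^{(1)}(6)) = 1/12 · (32.0000 − 12.0000) = 1.66667.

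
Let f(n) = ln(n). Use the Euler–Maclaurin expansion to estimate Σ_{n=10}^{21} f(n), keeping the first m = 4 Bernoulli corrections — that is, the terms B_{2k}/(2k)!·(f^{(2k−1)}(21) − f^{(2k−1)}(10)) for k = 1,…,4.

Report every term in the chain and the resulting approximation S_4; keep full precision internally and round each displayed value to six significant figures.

∫_10^21 ln(x) dx evaluates to 29.9091.
½[f(10) + f(21)] = ½[2.30259 + 3.04452] = 2.67355.
So far: 32.5827.
k=1: B_{2}/(2)! × [f^{(1)}(21) − f^{(1)}(10)] = 1/12 × (0.0476190 − 0.100000) = -0.00436508.
Partial sum through k=1: 32.5783.
k=2: B_{4}/(4)! × [f^{(3)}(21) − f^{(3)}(10)] = −1/720 × (0.000215959 − 0.00200000) = 2.47783e-06.
Partial sum through k=2: 32.5783.
k=3: B_{6}/(6)! × [f^{(5)}(21) − f^{(5)}(10)] = 1/30240 × (5.87645e-06 − 0.000240000) = -7.74218e-09.
Partial sum through k=3: 32.5783.
k=4: B_{8}/(8)! × [f^{(7)}(21) − f^{(7)}(10)] = −1/1209600 × (3.99758e-07 − 7.20000e-05) = 5.91933e-11.

S_4 ≈ 32.5783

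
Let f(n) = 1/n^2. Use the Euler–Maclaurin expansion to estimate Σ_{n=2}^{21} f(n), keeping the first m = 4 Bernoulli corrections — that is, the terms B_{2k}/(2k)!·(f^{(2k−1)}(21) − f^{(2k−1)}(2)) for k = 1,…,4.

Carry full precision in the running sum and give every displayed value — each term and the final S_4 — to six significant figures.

S_4 ≈ 0.598409

∫_2^21 1/x^2 dx evaluates to 0.452381.
½[f(2) + f(21)] = ½[0.250000 + 0.00226757] = 0.126134.
Running total after boundary: 0.578515.
Correction k=1: B_{2}/2! · (f^{(1)}(21) − f^{(1)}(2)) = 1/12 · (-0.000215959 − (-0.250000)) = 0.0208153.
Running total after k=1: 0.599330.
Correction k=2: B_{4}/4! · (f^{(3)}(21) − f^{(3)}(2)) = −1/720 · (-5.87645e-06 − (-0.750000)) = -0.00104166.
Running total after k=2: 0.598288.
Correction k=3: B_{6}/6! · (f^{(5)}(21) − f^{(5)}(2)) = 1/30240 · (-3.99758e-07 − (-5.62500)) = 0.000186012.
Running total after k=3: 0.598474.
Correction k=4: B_{8}/8! · (f^{(7)}(21) − f^{(7)}(2)) = −1/1209600 · (-5.07630e-08 − (-78.7500)) = -6.51042e-05.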